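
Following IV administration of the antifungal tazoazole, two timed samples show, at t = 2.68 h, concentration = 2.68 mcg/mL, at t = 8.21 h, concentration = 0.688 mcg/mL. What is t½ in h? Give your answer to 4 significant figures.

k = ln(C₁/C₂) / (t₂ − t₁) = ln(2.68/0.688) / (8.21 − 2.68)
  = 1.360 / 5.530 = 0.2459 h⁻¹
t½ = ln2 / k = 0.693147 / 0.2459 = 2.819 h

2.819 h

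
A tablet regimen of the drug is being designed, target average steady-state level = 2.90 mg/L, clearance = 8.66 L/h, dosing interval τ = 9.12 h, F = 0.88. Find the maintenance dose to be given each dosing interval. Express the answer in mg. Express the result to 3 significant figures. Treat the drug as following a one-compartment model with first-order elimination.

260 mg

At steady state, F × (Dose/τ) = Css × CL.
Dose = Css × CL × τ / F = 2.90 × 8.660 × 9.12 / 0.88 = 260.3 mg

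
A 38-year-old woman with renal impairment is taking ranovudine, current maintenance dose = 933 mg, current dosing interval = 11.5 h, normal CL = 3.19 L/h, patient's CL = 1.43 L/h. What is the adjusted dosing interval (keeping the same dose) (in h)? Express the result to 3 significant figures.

25.7 h

To keep the same average steady-state level, dosing rate must scale with clearance.
CL ratio = 1.43 / 3.19 = 0.4483
New interval (same dose) = 11.5 / 0.4483 = 25.65 h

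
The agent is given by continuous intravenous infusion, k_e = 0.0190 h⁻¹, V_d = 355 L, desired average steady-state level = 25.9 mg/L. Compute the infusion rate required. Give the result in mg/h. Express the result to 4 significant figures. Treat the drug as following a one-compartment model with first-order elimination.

CL = k × Vd = 0.01900 × 355 = 6.745 L/h
At steady state, infusion rate R₀ = Css × CL = 25.9 × 6.745 = 174.7 mg/h

174.7 mg/h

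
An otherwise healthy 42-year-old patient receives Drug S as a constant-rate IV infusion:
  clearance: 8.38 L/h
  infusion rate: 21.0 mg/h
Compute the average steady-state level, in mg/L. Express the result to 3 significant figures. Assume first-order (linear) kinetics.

2.51 mg/L

At steady state Css = R₀ / CL = 21.0 / 8.380 = 2.506 mg/L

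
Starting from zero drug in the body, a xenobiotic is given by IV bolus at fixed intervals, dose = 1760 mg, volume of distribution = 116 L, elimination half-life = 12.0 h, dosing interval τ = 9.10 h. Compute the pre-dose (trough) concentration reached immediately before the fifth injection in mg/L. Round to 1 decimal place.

19.3 mg/L

C₀ per dose = Dose / Vd = 1760 / 116 = 15.17 mg/L
k = ln2 / t½ = 0.693147 / 12.0 = 0.05776 h⁻¹
Fraction remaining after one interval: r = e^(−kτ) = e^(−0.05776 × 9.10) = 0.5912
Before dose 5, 4 doses have been given (aged 1τ, 2τ, 3τ, 4τ).
C_trough = C₀ × (r + r² + … + r^4) = C₀ × r(1−r^4)/(1−r)
        = 15.17 × 0.5912 × (1 − 0.1222) / (1 − 0.5912) = 19.26 mg/L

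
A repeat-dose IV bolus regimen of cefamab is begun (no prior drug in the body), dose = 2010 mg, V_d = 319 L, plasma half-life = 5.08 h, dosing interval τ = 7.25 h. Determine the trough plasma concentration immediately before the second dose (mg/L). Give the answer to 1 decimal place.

C₀ per dose = Dose / Vd = 2010 / 319 = 6.301 mg/L
k = ln2 / t½ = 0.693147 / 5.08 = 0.1364 h⁻¹
Fraction remaining after one interval: r = e^(−kτ) = e^(−0.1364 × 7.25) = 0.3720
Before dose 2, 1 dose has been given (aged 1τ).
C_trough = C₀ × r = 6.301 × 0.3720 = 2.344 mg/L

2.3 mg/L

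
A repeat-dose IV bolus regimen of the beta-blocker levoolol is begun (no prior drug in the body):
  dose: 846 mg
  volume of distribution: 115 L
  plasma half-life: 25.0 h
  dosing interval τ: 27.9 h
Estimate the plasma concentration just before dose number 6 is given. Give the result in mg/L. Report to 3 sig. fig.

C₀ per dose = Dose / Vd = 846 / 115 = 7.357 mg/L
k = ln2 / t½ = 0.693147 / 25.0 = 0.02773 h⁻¹
Fraction remaining after one interval: r = e^(−kτ) = e^(−0.02773 × 27.9) = 0.4613
Before dose 6, 5 doses have been given (aged 1τ, 2τ, 3τ, 4τ, 5τ).
C_trough = C₀ × (r + r² + … + r^5) = C₀ × r(1−r^5)/(1−r)
        = 7.357 × 0.4613 × (1 − 0.02089) / (1 − 0.4613) = 6.168 mg/L

6.17 mg/L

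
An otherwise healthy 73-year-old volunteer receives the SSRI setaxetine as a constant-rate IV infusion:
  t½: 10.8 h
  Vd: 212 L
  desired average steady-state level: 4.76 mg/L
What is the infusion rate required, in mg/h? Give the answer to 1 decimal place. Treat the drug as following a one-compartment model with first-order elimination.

k = ln2 / t½ = 0.693147 / 10.8 = 0.06418 h⁻¹
CL = k × Vd = 0.06418 × 212 = 13.61 L/h
At steady state, infusion rate R₀ = Css × CL = 4.76 × 13.61 = 64.78 mg/h

64.8 mg/h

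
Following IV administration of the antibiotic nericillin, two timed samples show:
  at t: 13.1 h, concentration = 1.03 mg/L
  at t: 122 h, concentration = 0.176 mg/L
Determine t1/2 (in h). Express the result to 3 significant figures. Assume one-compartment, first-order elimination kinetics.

k = ln(C₁/C₂) / (t₂ − t₁) = ln(1.03/0.176) / (122 − 13.1)
  = 1.767 / 108.9 = 0.01623 h⁻¹
t½ = ln2 / k = 0.693147 / 0.01623 = 42.71 h

42.7 h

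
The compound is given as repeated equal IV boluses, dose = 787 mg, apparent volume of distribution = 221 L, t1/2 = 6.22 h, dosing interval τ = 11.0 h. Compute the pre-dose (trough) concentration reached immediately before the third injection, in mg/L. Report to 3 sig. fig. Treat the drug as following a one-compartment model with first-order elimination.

C₀ per dose = Dose / Vd = 787 / 221 = 3.561 mg/L
k = ln2 / t½ = 0.693147 / 6.22 = 0.1114 h⁻¹
Fraction remaining after one interval: r = e^(−kτ) = e^(−0.1114 × 11.0) = 0.2936
Before dose 3, 2 doses have been given (aged 1τ, 2τ).
C_trough = C₀ × (r + r²) = 3.561 × (0.2936 + 0.08620) = 1.352 mg/L

1.35 mg/L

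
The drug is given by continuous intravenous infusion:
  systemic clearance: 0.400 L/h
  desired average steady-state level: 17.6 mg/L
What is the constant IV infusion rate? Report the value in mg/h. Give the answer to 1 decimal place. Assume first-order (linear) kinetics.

7.0 mg/h

At steady state, infusion rate R₀ = Css × CL = 17.6 × 0.4000 = 7.040 mg/h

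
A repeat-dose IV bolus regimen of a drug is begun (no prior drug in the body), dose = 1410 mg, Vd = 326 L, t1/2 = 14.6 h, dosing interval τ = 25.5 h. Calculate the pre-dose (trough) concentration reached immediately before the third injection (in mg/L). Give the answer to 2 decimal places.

C₀ per dose = Dose / Vd = 1410 / 326 = 4.325 mg/L
k = ln2 / t½ = 0.693147 / 14.6 = 0.04748 h⁻¹
Fraction remaining after one interval: r = e^(−kτ) = e^(−0.04748 × 25.5) = 0.2980
Before dose 3, 2 doses have been given (aged 1τ, 2τ).
C_trough = C₀ × (r + r²) = 4.325 × (0.2980 + 0.08880) = 1.673 mg/L

1.67 mg/L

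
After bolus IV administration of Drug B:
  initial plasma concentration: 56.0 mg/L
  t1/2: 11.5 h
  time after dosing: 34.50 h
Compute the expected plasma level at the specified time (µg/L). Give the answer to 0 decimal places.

k = ln2 / t½ = 0.693147 / 11.5 = 0.06027 h⁻¹
t / t½ = 34.50 / 11.5 = 3 half-lives
C = C₀ × (1/2)^3 = 56.00 × 0.1250 = 7.000 mg/L
Convert: 7.000 mg/L × 1000 = 7000 µg/L

7000 µg/L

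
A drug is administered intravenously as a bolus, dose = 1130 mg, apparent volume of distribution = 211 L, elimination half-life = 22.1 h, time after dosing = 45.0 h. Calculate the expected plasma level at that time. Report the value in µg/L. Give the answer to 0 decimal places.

1306 µg/L

C₀ = Dose / Vd = 1130 / 211 = 5.355 mg/L
k = ln2 / t½ = 0.693147 / 22.1 = 0.03136 h⁻¹
C = C₀ · e^(−k·t) = 5.355 × e^(−0.03136 × 45.0)
  = 5.355 × 0.2439 = 1.306 mg/L
Convert: 1.306 mg/L × 1000 = 1306 µg/L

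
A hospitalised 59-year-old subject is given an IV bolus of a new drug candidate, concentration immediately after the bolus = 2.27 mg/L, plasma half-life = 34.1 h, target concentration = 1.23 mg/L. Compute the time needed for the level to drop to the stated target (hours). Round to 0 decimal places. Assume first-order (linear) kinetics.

30 h

k = ln2 / t½ = 0.693147 / 34.1 = 0.02033 h⁻¹
t = ln(C₀ / C) / k = ln(2.270 / 1.23) / 0.02033
  = ln(1.846) / 0.02033 = 0.6130 / 0.02033 = 30.15 h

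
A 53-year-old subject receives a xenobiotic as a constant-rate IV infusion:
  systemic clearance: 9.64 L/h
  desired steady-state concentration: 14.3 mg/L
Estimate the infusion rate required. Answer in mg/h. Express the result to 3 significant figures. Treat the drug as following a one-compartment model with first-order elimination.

138 mg/h

At steady state, infusion rate R₀ = Css × CL = 14.3 × 9.640 = 137.9 mg/h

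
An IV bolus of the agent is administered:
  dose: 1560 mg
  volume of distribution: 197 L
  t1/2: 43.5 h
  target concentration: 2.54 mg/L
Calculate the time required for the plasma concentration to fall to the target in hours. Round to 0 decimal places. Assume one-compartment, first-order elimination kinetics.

C₀ = Dose / Vd = 1560 / 197 = 7.919 mg/L
k = ln2 / t½ = 0.693147 / 43.5 = 0.01593 h⁻¹
t = ln(C₀ / C) / k = ln(7.919 / 2.54) / 0.01593
  = ln(3.118) / 0.01593 = 1.137 / 0.01593 = 71.37 h

71 h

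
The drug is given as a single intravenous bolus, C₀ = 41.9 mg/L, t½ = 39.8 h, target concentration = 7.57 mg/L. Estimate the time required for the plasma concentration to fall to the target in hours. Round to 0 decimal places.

98 h

k = ln2 / t½ = 0.693147 / 39.8 = 0.01742 h⁻¹
t = ln(C₀ / C) / k = ln(41.90 / 7.57) / 0.01742
  = ln(5.535) / 0.01742 = 1.711 / 0.01742 = 98.22 h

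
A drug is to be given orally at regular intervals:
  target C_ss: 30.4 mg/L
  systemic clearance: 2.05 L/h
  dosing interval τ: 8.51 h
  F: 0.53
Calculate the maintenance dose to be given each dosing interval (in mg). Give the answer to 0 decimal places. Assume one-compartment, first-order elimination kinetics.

1001 mg

At steady state, F × (Dose/τ) = Css × CL.
Dose = Css × CL × τ / F = 30.4 × 2.050 × 8.51 / 0.53 = 1001 mg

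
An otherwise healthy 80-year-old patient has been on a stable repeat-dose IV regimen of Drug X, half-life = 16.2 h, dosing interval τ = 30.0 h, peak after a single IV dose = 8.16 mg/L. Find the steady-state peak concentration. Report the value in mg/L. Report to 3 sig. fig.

k = ln2 / t½ = 0.693147 / 16.2 = 0.04279 h⁻¹
e^(−kτ) = e^(−0.04279 × 30.0) = 0.2770
Accumulation ratio R = 1 / (1 − e^(−kτ)) = 1 / (1 − 0.2770) = 1.383
Steady-state peak = C₀ × R = 8.16 × 1.383 = 11.29 mg/L

11.3 mg/L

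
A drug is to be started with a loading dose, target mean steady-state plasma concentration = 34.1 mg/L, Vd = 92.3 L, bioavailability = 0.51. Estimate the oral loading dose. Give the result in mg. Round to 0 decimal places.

6171 mg

LD = Css × Vd / F = 34.1 × 92.3 / 0.51 = 6171 mg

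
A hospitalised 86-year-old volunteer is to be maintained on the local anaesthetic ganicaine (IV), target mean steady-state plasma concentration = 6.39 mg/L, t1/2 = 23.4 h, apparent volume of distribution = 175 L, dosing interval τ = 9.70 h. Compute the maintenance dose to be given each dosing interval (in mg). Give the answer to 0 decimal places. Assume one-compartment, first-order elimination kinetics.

321 mg

k = ln2 / t½ = 0.693147 / 23.4 = 0.02962 h⁻¹
CL = k × Vd = 0.02962 × 175 = 5.184 L/h
At steady state, Dose/τ = Css × CL.
Dose = Css × CL × τ = 6.39 × 5.184 × 9.70 = 321.3 mg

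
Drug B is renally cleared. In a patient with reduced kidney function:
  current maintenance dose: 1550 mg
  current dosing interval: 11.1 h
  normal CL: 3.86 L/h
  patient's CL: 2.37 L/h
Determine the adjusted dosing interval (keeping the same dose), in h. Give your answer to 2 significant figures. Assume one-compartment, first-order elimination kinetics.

18 h

To keep the same average steady-state level, dosing rate must scale with clearance.
CL ratio = 2.37 / 3.86 = 0.6140
New interval (same dose) = 11.1 / 0.6140 = 18.08 h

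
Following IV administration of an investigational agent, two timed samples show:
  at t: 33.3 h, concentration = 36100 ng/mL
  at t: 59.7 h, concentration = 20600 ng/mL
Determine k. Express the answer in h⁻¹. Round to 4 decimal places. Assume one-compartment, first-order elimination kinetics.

0.0213 h⁻¹

k = ln(C₁/C₂) / (t₂ − t₁) = ln(36100/20600) / (59.7 − 33.3)
  = 0.5610 / 26.40 = 0.02125 h⁻¹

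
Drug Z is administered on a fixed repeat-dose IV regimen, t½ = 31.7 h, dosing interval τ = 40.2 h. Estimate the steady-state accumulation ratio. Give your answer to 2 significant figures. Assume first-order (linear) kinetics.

k = ln2 / t½ = 0.693147 / 31.7 = 0.02187 h⁻¹
e^(−kτ) = e^(−0.02187 × 40.2) = 0.4151
Accumulation ratio R = 1 / (1 − e^(−kτ)) = 1 / (1 − 0.4151) = 1.710

1.7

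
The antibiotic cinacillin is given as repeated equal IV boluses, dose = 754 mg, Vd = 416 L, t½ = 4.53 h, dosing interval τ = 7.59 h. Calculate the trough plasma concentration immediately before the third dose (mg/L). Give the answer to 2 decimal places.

C₀ per dose = Dose / Vd = 754 / 416 = 1.813 mg/L
k = ln2 / t½ = 0.693147 / 4.53 = 0.1530 h⁻¹
Fraction remaining after one interval: r = e^(−kτ) = e^(−0.1530 × 7.59) = 0.3131
Before dose 3, 2 doses have been given (aged 1τ, 2τ).
C_trough = C₀ × (r + r²) = 1.813 × (0.3131 + 0.09803) = 0.7454 mg/L

0.75 mg/L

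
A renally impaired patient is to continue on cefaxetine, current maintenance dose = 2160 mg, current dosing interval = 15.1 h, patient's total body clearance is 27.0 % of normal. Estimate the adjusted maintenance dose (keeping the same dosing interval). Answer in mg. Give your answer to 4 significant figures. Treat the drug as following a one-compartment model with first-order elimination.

583.2 mg

To keep the same average steady-state level, dosing rate must scale with clearance.
CL ratio = 27.0 / 100 = 0.2700
New dose (same interval) = 2160 × 0.2700 = 583.2 mg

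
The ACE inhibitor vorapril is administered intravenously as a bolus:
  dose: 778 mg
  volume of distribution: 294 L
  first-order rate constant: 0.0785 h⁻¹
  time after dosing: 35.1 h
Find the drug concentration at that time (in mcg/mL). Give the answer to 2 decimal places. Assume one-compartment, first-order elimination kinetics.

0.17 mcg/mL

C₀ = Dose / Vd = 778.0 / 294 = 2.646 mg/L
C = C₀ · e^(−k·t) = 2.646 × e^(−0.07850 × 35.1)
  = 2.646 × 0.06359 = 0.1683 mg/L
(0.1683 mg/L = 0.1683 mcg/mL)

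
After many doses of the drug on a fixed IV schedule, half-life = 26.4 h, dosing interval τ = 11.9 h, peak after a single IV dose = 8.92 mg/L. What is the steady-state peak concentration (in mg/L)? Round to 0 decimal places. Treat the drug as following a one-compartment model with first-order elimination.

k = ln2 / t½ = 0.693147 / 26.4 = 0.02626 h⁻¹
e^(−kτ) = e^(−0.02626 × 11.9) = 0.7316
Accumulation ratio R = 1 / (1 − e^(−kτ)) = 1 / (1 − 0.7316) = 3.726
Steady-state peak = C₀ × R = 8.92 × 3.726 = 33.24 mg/L

33 mg/L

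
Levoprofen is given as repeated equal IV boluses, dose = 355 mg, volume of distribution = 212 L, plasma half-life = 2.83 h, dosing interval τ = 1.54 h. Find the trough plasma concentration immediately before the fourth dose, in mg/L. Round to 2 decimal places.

2.48 mg/L

C₀ per dose = Dose / Vd = 355 / 212 = 1.675 mg/L
k = ln2 / t½ = 0.693147 / 2.83 = 0.2449 h⁻¹
Fraction remaining after one interval: r = e^(−kτ) = e^(−0.2449 × 1.54) = 0.6858
Before dose 4, 3 doses have been given (aged 1τ, 2τ, 3τ).
C_trough = C₀ × (r + r² + … + r^3) = C₀ × r(1−r^3)/(1−r)
        = 1.675 × 0.6858 × (1 − 0.3225) / (1 − 0.6858) = 2.477 mg/L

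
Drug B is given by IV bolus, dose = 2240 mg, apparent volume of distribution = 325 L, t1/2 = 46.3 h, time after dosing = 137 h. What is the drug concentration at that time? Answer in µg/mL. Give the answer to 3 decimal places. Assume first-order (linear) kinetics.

C₀ = Dose / Vd = 2240 / 325 = 6.892 mg/L
k = ln2 / t½ = 0.693147 / 46.3 = 0.01497 h⁻¹
C = C₀ · e^(−k·t) = 6.892 × e^(−0.01497 × 137)
  = 6.892 × 0.1286 = 0.8863 mg/L
(0.8863 mg/L = 0.8863 µg/mL)

0.886 µg/mL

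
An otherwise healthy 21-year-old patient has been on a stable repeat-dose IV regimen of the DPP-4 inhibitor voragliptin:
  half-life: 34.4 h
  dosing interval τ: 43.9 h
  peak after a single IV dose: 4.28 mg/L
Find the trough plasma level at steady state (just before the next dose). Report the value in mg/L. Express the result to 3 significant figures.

k = ln2 / t½ = 0.693147 / 34.4 = 0.02015 h⁻¹
e^(−kτ) = e^(−0.02015 × 43.9) = 0.4129
Accumulation ratio R = 1 / (1 − e^(−kτ)) = 1 / (1 − 0.4129) = 1.703
Steady-state trough = C₀ × R × e^(−kτ) = 4.28 × 1.703 × 0.4129 = 3.010 mg/L

3.01 mg/L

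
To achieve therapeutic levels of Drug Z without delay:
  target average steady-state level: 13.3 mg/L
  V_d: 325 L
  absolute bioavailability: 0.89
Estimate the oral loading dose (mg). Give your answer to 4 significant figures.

4857 mg

LD = Css × Vd / F = 13.3 × 325 / 0.89 = 4857 mg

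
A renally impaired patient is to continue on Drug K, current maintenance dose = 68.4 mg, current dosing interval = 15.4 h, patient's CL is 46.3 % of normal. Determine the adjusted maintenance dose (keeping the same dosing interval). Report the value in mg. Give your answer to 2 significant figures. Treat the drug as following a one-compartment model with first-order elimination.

To keep the same average steady-state level, dosing rate must scale with clearance.
CL ratio = 46.3 / 100 = 0.4630
New dose (same interval) = 68.4 × 0.4630 = 31.67 mg

32 mg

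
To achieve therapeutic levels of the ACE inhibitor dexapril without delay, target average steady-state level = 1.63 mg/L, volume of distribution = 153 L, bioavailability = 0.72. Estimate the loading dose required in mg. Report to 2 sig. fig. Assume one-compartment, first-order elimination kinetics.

350 mg

LD = Css × Vd / F = 1.63 × 153 / 0.72 = 346.4 mg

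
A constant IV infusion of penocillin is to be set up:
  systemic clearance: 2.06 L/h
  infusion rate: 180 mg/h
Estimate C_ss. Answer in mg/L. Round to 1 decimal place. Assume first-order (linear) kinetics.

At steady state Css = R₀ / CL = 180 / 2.060 = 87.38 mg/L

87.4 mg/L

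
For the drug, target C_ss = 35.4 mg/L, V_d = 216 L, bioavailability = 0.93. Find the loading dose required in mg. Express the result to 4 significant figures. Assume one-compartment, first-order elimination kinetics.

LD = Css × Vd / F = 35.4 × 216 / 0.93 = 8222 mg

8222 mg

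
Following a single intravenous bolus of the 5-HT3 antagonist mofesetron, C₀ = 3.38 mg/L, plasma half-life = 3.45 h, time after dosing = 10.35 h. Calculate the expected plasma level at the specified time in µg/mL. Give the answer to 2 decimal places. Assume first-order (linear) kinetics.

k = ln2 / t½ = 0.693147 / 3.45 = 0.2009 h⁻¹
t / t½ = 10.35 / 3.45 = 3 half-lives
C = C₀ × (1/2)^3 = 3.380 × 0.1250 = 0.4225 mg/L
(0.4225 mg/L = 0.4225 µg/mL)

0.42 µg/mL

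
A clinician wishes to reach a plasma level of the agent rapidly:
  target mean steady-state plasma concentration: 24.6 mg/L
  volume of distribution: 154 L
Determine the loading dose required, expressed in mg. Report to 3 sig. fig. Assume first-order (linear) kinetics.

3790 mg

LD = Css × Vd = 24.6 × 154 = 3788 mg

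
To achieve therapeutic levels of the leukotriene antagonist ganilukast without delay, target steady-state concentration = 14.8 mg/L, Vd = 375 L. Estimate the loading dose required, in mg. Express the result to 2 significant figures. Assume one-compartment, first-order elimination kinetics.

5600 mg

LD = Css × Vd = 14.8 × 375 = 5550 mg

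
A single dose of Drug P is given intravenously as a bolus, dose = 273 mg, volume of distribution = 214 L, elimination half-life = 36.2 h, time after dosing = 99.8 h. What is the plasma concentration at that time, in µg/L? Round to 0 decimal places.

189 µg/L

C₀ = Dose / Vd = 273.0 / 214 = 1.276 mg/L
k = ln2 / t½ = 0.693147 / 36.2 = 0.01915 h⁻¹
C = C₀ · e^(−k·t) = 1.276 × e^(−0.01915 × 99.8)
  = 1.276 × 0.1479 = 0.1887 mg/L
Convert: 0.1887 mg/L × 1000 = 188.7 µg/L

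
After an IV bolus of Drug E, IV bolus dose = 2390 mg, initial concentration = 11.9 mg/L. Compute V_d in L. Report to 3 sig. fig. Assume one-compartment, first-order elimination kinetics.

201 L

Vd = Dose / C₀ = 2390 / 11.9 = 200.8 L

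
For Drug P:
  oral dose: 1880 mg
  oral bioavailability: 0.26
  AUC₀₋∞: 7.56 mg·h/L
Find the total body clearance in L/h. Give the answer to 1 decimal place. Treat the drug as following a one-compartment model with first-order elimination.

CL = F·Dose / AUC = 0.26 × 1880 / 7.56 = 64.66 L/h

64.7 L/h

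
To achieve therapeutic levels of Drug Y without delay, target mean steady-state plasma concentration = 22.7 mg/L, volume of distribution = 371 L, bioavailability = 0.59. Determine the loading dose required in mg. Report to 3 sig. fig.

LD = Css × Vd / F = 22.7 × 371 / 0.59 = 14270 mg

14300 mg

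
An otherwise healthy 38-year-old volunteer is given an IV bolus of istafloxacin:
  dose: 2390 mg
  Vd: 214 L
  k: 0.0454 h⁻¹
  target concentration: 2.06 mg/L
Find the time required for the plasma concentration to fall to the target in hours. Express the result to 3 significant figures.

37.2 h

C₀ = Dose / Vd = 2390 / 214 = 11.17 mg/L
t = ln(C₀ / C) / k = ln(11.17 / 2.06) / 0.04540
  = ln(5.422) / 0.04540 = 1.690 / 0.04540 = 37.22 h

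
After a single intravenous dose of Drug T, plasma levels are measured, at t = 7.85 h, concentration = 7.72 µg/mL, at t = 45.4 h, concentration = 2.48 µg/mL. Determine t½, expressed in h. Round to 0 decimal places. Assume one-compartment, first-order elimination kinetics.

23 h

k = ln(C₁/C₂) / (t₂ − t₁) = ln(7.72/2.48) / (45.4 − 7.85)
  = 1.136 / 37.55 = 0.03025 h⁻¹
t½ = ln2 / k = 0.693147 / 0.03025 = 22.91 h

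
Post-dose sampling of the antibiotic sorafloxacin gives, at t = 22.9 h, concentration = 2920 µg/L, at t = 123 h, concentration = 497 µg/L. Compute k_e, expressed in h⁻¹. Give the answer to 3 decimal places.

0.018 h⁻¹

k = ln(C₁/C₂) / (t₂ − t₁) = ln(2920/497) / (123 − 22.9)
  = 1.771 / 100.1 = 0.01769 h⁻¹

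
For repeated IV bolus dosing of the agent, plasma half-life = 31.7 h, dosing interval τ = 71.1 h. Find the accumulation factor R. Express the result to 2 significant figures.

k = ln2 / t½ = 0.693147 / 31.7 = 0.02187 h⁻¹
e^(−kτ) = e^(−0.02187 × 71.1) = 0.2112
Accumulation ratio R = 1 / (1 − e^(−kτ)) = 1 / (1 − 0.2112) = 1.268

1.3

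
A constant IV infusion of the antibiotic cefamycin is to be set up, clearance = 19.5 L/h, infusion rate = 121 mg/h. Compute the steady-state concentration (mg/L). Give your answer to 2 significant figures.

At steady state Css = R₀ / CL = 121 / 19.50 = 6.205 mg/L

6.2 mg/L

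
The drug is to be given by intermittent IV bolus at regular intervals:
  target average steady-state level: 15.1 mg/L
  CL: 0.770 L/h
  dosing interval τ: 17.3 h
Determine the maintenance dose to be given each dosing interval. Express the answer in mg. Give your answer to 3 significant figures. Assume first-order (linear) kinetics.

At steady state, Dose/τ = Css × CL.
Dose = Css × CL × τ = 15.1 × 0.7700 × 17.3 = 201.1 mg

201 mg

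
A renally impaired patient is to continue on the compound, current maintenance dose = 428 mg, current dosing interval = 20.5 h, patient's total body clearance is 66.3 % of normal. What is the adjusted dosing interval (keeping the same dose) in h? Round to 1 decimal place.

To keep the same average steady-state level, dosing rate must scale with clearance.
CL ratio = 66.3 / 100 = 0.6630
New interval (same dose) = 20.5 / 0.6630 = 30.92 h

30.9 h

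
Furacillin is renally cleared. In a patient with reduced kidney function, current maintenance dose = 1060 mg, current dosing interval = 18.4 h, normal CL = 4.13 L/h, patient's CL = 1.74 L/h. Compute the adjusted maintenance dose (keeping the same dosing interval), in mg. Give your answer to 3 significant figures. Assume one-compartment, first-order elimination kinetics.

To keep the same average steady-state level, dosing rate must scale with clearance.
CL ratio = 1.74 / 4.13 = 0.4213
New dose (same interval) = 1060 × 0.4213 = 446.6 mg

447 mg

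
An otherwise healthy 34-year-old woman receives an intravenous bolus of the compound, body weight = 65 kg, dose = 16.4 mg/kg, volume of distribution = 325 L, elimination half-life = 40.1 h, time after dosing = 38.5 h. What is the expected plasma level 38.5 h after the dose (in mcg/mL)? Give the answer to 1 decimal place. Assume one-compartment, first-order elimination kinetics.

1.7 mcg/mL

Total dose = 16.4 × 65 = 1066 mg
C₀ = Dose / Vd = 1066 / 325 = 3.280 mg/L
k = ln2 / t½ = 0.693147 / 40.1 = 0.01729 h⁻¹
C = C₀ · e^(−k·t) = 3.280 × e^(−0.01729 × 38.5)
  = 3.280 × 0.5139 = 1.686 mg/L
(1.686 mg/L = 1.686 mcg/mL)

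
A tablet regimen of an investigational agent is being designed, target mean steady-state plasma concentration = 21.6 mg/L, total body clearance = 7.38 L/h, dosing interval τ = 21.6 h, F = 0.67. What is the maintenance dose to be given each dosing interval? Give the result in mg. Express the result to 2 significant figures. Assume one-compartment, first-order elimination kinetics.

5100 mg

At steady state, F × (Dose/τ) = Css × CL.
Dose = Css × CL × τ / F = 21.6 × 7.380 × 21.6 / 0.67 = 5139 mg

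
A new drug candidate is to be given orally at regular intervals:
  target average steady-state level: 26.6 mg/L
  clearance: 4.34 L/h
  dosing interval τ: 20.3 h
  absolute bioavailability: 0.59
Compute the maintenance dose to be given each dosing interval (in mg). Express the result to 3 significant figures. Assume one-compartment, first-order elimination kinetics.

At steady state, F × (Dose/τ) = Css × CL.
Dose = Css × CL × τ / F = 26.6 × 4.340 × 20.3 / 0.59 = 3972 mg

3970 mg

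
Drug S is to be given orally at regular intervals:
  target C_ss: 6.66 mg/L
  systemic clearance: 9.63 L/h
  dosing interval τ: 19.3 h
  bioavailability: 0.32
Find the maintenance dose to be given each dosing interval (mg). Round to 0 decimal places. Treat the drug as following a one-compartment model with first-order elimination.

3868 mg

At steady state, F × (Dose/τ) = Css × CL.
Dose = Css × CL × τ / F = 6.66 × 9.630 × 19.3 / 0.32 = 3868 mg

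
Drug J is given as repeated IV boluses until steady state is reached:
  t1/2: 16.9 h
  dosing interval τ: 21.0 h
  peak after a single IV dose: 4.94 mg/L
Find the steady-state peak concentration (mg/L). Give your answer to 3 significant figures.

k = ln2 / t½ = 0.693147 / 16.9 = 0.04101 h⁻¹
e^(−kτ) = e^(−0.04101 × 21.0) = 0.4227
Accumulation ratio R = 1 / (1 − e^(−kτ)) = 1 / (1 − 0.4227) = 1.732
Steady-state peak = C₀ × R = 4.94 × 1.732 = 8.556 mg/L

8.56 mg/L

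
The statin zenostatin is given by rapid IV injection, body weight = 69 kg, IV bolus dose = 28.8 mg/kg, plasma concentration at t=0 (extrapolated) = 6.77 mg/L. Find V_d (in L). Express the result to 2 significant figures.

290 L

Dose = 28.8 × 69 = 1987 mg
Vd = Dose / C₀ = 1987 / 6.77 = 293.5 L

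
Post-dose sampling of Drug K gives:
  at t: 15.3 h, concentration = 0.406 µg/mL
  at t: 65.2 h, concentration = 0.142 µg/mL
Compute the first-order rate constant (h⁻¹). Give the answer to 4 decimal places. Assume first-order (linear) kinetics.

k = ln(C₁/C₂) / (t₂ − t₁) = ln(0.406/0.142) / (65.2 − 15.3)
  = 1.051 / 49.90 = 0.02106 h⁻¹

0.0211 h⁻¹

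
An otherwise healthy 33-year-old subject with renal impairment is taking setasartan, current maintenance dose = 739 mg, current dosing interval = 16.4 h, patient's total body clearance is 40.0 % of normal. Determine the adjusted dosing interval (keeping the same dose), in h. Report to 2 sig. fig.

41 h

To keep the same average steady-state level, dosing rate must scale with clearance.
CL ratio = 40.0 / 100 = 0.4000
New interval (same dose) = 16.4 / 0.4000 = 41.00 h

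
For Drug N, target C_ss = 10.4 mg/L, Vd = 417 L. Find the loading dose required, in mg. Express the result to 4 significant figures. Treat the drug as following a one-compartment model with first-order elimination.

4337 mg

LD = Css × Vd = 10.4 × 417 = 4337 mg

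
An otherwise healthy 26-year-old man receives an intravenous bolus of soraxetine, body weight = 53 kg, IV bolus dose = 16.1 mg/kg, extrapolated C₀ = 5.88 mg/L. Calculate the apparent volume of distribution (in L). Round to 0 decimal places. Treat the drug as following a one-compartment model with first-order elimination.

Dose = 16.1 × 53 = 853.3 mg
Vd = Dose / C₀ = 853.3 / 5.88 = 145.1 L

145 L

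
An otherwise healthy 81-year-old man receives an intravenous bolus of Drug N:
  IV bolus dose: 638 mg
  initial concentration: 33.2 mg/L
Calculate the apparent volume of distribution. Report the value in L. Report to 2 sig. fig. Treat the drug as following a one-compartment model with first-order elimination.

Vd = Dose / C₀ = 638.0 / 33.2 = 19.22 L

19 L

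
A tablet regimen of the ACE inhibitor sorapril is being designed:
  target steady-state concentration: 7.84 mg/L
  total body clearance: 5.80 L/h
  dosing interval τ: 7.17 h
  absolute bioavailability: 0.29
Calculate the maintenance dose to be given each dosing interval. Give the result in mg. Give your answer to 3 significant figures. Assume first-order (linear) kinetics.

At steady state, F × (Dose/τ) = Css × CL.
Dose = Css × CL × τ / F = 7.84 × 5.800 × 7.17 / 0.29 = 1124 mg

1120 mg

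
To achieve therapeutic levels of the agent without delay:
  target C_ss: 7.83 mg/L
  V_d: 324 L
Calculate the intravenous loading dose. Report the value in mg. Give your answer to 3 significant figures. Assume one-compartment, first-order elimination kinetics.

2540 mg

LD = Css × Vd = 7.83 × 324 = 2537 mg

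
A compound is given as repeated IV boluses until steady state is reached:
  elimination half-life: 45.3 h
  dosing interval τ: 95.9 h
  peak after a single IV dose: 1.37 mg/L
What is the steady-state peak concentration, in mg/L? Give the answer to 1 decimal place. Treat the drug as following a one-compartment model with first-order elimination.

1.8 mg/L

k = ln2 / t½ = 0.693147 / 45.3 = 0.01530 h⁻¹
e^(−kτ) = e^(−0.01530 × 95.9) = 0.2306
Accumulation ratio R = 1 / (1 − e^(−kτ)) = 1 / (1 − 0.2306) = 1.300
Steady-state peak = C₀ × R = 1.37 × 1.300 = 1.781 mg/L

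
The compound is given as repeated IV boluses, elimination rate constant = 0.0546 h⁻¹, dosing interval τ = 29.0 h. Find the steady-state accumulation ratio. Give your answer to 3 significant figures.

1.26

e^(−kτ) = e^(−0.05460 × 29.0) = 0.2053
Accumulation ratio R = 1 / (1 − e^(−kτ)) = 1 / (1 − 0.2053) = 1.258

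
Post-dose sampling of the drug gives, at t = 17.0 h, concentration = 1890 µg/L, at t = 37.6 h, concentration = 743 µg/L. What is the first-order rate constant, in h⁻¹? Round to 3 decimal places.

0.045 h⁻¹

k = ln(C₁/C₂) / (t₂ − t₁) = ln(1890/743) / (37.6 − 17.0)
  = 0.9336 / 20.60 = 0.04532 h⁻¹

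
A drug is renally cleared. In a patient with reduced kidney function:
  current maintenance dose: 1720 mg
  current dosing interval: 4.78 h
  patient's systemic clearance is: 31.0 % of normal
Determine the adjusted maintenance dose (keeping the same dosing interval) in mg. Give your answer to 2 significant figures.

To keep the same average steady-state level, dosing rate must scale with clearance.
CL ratio = 31.0 / 100 = 0.3100
New dose (same interval) = 1720 × 0.3100 = 533.2 mg

530 mg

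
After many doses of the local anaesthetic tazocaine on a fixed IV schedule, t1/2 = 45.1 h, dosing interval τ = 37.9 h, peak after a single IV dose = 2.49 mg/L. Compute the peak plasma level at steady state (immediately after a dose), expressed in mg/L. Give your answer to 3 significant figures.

5.64 mg/L

k = ln2 / t½ = 0.693147 / 45.1 = 0.01537 h⁻¹
e^(−kτ) = e^(−0.01537 × 37.9) = 0.5585
Accumulation ratio R = 1 / (1 − e^(−kτ)) = 1 / (1 − 0.5585) = 2.265
Steady-state peak = C₀ × R = 2.49 × 2.265 = 5.640 mg/L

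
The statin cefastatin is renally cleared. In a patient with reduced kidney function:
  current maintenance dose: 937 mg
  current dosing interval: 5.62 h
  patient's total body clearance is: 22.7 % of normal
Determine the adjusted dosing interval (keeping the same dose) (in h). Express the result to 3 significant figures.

To keep the same average steady-state level, dosing rate must scale with clearance.
CL ratio = 22.7 / 100 = 0.2270
New interval (same dose) = 5.62 / 0.2270 = 24.76 h

24.8 h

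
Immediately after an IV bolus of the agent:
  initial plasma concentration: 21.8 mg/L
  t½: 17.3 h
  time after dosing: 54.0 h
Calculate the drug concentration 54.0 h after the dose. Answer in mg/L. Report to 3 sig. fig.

k = ln2 / t½ = 0.693147 / 17.3 = 0.04007 h⁻¹
C = C₀ · e^(−k·t) = 21.80 × e^(−0.04007 × 54.0)
  = 21.80 × 0.1149 = 2.505 mg/L

2.51 mg/L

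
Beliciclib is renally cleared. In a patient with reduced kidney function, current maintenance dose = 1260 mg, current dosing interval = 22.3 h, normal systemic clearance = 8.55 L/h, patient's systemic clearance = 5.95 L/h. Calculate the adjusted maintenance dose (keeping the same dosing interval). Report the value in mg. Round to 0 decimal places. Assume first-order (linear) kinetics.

877 mg

To keep the same average steady-state level, dosing rate must scale with clearance.
CL ratio = 5.95 / 8.55 = 0.6959
New dose (same interval) = 1260 × 0.6959 = 876.8 mg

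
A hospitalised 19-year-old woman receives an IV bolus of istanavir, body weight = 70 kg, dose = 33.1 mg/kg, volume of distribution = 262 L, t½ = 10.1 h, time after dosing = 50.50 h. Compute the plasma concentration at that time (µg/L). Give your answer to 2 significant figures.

280 µg/L

Total dose = 33.1 × 70 = 2317 mg
C₀ = Dose / Vd = 2317 / 262 = 8.844 mg/L
k = ln2 / t½ = 0.693147 / 10.1 = 0.06863 h⁻¹
t / t½ = 50.50 / 10.1 = 5 half-lives
C = C₀ × (1/2)^5 = 8.844 × 0.03125 = 0.2764 mg/L
Convert: 0.2764 mg/L × 1000 = 276.4 µg/L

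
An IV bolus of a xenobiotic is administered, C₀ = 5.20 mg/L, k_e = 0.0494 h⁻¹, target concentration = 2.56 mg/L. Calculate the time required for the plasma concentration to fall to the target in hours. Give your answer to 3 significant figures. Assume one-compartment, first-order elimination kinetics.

14.3 h

t = ln(C₀ / C) / k = ln(5.200 / 2.56) / 0.04940
  = ln(2.031) / 0.04940 = 0.7085 / 0.04940 = 14.34 h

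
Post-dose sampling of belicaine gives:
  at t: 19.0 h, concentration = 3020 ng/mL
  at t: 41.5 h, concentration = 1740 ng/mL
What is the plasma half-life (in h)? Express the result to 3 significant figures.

k = ln(C₁/C₂) / (t₂ − t₁) = ln(3020/1740) / (41.5 − 19.0)
  = 0.5514 / 22.50 = 0.02451 h⁻¹
t½ = ln2 / k = 0.693147 / 0.02451 = 28.28 h

28.3 h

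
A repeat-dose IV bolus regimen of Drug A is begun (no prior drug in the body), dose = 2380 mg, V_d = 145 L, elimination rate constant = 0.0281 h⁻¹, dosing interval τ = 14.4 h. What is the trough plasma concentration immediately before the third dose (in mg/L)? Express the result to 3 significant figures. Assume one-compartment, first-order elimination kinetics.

18.3 mg/L

C₀ per dose = Dose / Vd = 2380 / 145 = 16.41 mg/L
Fraction remaining after one interval: r = e^(−kτ) = e^(−0.02810 × 14.4) = 0.6672
Before dose 3, 2 doses have been given (aged 1τ, 2τ).
C_trough = C₀ × (r + r²) = 16.41 × (0.6672 + 0.4452) = 18.25 mg/L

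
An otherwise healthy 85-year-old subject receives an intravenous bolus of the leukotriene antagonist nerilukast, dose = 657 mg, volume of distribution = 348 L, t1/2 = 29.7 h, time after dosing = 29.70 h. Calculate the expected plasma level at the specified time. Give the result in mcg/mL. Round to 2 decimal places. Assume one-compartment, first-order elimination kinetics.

C₀ = Dose / Vd = 657.0 / 348 = 1.888 mg/L
k = ln2 / t½ = 0.693147 / 29.7 = 0.02334 h⁻¹
t / t½ = 29.70 / 29.7 = 1 half-lives
C = C₀ × (1/2)^1 = 1.888 × 0.5000 = 0.9440 mg/L
(0.9440 mg/L = 0.9440 mcg/mL)

0.94 mcg/mL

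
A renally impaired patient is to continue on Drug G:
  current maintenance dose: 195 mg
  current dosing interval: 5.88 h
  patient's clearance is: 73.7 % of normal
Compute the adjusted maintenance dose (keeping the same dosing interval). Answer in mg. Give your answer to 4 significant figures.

143.7 mg

To keep the same average steady-state level, dosing rate must scale with clearance.
CL ratio = 73.7 / 100 = 0.7370
New dose (same interval) = 195 × 0.7370 = 143.7 mg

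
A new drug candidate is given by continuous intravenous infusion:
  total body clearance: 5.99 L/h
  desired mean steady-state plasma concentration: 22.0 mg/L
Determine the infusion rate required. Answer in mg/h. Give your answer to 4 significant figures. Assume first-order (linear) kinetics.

At steady state, infusion rate R₀ = Css × CL = 22.0 × 5.990 = 131.8 mg/h

131.8 mg/h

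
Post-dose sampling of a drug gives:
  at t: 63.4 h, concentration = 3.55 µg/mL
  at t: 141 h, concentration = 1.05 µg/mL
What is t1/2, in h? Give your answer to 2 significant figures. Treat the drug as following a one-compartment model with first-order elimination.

k = ln(C₁/C₂) / (t₂ − t₁) = ln(3.55/1.05) / (141 − 63.4)
  = 1.218 / 77.60 = 0.01570 h⁻¹
t½ = ln2 / k = 0.693147 / 0.01570 = 44.15 h

44 h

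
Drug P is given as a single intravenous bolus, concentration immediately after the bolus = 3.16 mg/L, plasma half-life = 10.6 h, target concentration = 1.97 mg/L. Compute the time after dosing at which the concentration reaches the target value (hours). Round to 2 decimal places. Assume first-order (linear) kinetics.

k = ln2 / t½ = 0.693147 / 10.6 = 0.06539 h⁻¹
t = ln(C₀ / C) / k = ln(3.160 / 1.97) / 0.06539
  = ln(1.604) / 0.06539 = 0.4725 / 0.06539 = 7.226 h

7.23 h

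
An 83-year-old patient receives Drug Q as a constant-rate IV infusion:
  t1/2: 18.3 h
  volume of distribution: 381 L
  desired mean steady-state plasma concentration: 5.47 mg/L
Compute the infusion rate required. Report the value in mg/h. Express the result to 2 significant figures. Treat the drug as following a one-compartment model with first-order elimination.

79 mg/h

k = ln2 / t½ = 0.693147 / 18.3 = 0.03788 h⁻¹
CL = k × Vd = 0.03788 × 381 = 14.43 L/h
At steady state, infusion rate R₀ = Css × CL = 5.47 × 14.43 = 78.93 mg/h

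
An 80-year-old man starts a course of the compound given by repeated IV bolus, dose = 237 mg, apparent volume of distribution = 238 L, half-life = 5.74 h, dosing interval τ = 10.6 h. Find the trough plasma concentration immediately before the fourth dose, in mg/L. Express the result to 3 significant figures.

0.375 mg/L

C₀ per dose = Dose / Vd = 237 / 238 = 0.9958 mg/L
k = ln2 / t½ = 0.693147 / 5.74 = 0.1208 h⁻¹
Fraction remaining after one interval: r = e^(−kτ) = e^(−0.1208 × 10.6) = 0.2779
Before dose 4, 3 doses have been given (aged 1τ, 2τ, 3τ).
C_trough = C₀ × (r + r² + … + r^3) = C₀ × r(1−r^3)/(1−r)
        = 0.9958 × 0.2779 × (1 − 0.02146) / (1 − 0.2779) = 0.3750 mg/L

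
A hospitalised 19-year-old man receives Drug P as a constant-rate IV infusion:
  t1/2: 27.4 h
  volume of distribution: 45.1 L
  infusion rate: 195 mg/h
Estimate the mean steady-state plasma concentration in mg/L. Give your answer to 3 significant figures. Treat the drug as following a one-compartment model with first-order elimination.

k = ln2 / t½ = 0.693147 / 27.4 = 0.02530 h⁻¹
CL = k × Vd = 0.02530 × 45.1 = 1.141 L/h
At steady state Css = R₀ / CL = 195 / 1.141 = 170.9 mg/L

171 mg/L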